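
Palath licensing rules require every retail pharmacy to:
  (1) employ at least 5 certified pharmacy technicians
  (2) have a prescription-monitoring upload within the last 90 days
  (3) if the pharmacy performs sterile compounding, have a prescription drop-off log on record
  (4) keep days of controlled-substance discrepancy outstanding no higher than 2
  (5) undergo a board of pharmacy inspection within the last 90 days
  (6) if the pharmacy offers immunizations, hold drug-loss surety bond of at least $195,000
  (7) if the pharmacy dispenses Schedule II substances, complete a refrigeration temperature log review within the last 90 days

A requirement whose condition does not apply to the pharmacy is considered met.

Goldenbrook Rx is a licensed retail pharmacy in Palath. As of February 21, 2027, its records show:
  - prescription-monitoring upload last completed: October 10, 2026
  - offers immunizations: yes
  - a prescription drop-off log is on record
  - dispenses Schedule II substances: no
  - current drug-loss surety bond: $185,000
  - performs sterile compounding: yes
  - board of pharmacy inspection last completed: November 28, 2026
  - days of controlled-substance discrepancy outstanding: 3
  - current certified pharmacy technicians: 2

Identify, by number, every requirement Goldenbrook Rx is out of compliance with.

1. certified pharmacy technicians 2 < 5 → not met
2. prescription-monitoring upload 134 days ago vs limit 90 → not met
3. condition 'performs sterile compounding' holds; prescription drop-off log present → met
4. days of controlled-substance discrepancy outstanding 3 > 2 → not met
5. board of pharmacy inspection 85 days ago vs limit 90 → met
6. condition 'offers immunizations' holds; drug-loss surety bond $185,000 < $195,000 → not met
7. condition 'dispenses Schedule II substances' does not hold → requirement n/a → met
Not met: 1, 2, 4, 6

1, 2, 4, 6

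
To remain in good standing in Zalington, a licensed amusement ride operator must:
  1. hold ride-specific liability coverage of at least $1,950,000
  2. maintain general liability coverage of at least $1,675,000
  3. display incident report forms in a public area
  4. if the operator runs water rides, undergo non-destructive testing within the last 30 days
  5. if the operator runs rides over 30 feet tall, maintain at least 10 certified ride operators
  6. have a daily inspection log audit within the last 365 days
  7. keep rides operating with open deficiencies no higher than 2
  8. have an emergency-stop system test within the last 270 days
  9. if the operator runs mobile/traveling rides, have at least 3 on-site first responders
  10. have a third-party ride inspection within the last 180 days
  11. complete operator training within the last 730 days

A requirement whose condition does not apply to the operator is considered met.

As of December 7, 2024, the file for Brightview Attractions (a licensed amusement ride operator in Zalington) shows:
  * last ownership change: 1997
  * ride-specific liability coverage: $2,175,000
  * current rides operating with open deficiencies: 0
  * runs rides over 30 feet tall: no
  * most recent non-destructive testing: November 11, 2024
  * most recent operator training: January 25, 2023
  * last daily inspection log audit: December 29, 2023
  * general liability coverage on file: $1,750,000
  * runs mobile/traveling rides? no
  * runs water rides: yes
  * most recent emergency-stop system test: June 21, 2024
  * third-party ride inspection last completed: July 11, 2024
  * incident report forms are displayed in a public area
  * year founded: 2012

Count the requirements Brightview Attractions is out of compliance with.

1. ride-specific liability coverage $2,175,000 ≥ $1,950,000 → met
2. general liability coverage $1,750,000 ≥ $1,675,000 → met
3. incident report forms present → met
4. condition 'runs water rides' holds; non-destructive testing 26 days ago vs limit 30 → met
5. condition 'runs rides over 30 feet tall' does not hold → requirement n/a → met
6. daily inspection log audit 344 days ago vs limit 365 → met
7. rides operating with open deficiencies 0 ≤ 2 → met
8. emergency-stop system test 169 days ago vs limit 270 → met
9. condition 'runs mobile/traveling rides' does not hold → requirement n/a → met
10. third-party ride inspection 149 days ago vs limit 180 → met
11. operator training 682 days ago vs limit 730 → met
Not met: 0 of 11

0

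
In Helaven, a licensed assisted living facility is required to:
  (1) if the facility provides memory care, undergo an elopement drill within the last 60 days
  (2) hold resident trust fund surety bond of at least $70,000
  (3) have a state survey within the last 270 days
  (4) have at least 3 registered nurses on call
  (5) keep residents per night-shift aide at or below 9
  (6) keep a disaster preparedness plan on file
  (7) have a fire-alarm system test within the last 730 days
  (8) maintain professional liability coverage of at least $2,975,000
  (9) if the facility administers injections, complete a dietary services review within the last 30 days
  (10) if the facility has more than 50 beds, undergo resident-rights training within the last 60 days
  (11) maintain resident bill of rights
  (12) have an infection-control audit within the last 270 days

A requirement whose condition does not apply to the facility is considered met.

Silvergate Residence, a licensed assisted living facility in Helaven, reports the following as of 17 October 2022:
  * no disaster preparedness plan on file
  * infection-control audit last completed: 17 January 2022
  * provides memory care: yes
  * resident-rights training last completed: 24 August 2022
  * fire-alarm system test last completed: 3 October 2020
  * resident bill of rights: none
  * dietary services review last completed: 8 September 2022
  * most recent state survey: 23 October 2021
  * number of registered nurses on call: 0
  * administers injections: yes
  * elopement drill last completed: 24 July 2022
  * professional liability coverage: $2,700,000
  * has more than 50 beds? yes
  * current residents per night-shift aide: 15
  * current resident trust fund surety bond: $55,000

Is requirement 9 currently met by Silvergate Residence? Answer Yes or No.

No

9. condition 'administers injections' holds; dietary services review 39 days ago vs limit 30 → not met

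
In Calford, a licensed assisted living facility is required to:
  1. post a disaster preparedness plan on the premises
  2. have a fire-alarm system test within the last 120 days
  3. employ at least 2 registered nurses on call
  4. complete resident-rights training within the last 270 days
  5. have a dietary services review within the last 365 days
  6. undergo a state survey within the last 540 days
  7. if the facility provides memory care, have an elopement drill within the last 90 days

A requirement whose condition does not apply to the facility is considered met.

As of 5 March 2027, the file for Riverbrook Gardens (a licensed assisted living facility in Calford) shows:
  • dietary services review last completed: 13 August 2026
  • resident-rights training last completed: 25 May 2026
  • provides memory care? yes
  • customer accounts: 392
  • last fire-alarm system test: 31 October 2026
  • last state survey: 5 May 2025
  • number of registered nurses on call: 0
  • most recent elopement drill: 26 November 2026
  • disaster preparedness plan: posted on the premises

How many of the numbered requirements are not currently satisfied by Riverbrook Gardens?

5

1. disaster preparedness plan present → met
2. fire-alarm system test 125 days ago vs limit 120 → not met
3. registered nurses on call 0 < 2 → not met
4. resident-rights training 284 days ago vs limit 270 → not met
5. dietary services review 204 days ago vs limit 365 → met
6. state survey 669 days ago vs limit 540 → not met
7. condition 'provides memory care' holds; elopement drill 99 days ago vs limit 90 → not met
Not met: 5 of 7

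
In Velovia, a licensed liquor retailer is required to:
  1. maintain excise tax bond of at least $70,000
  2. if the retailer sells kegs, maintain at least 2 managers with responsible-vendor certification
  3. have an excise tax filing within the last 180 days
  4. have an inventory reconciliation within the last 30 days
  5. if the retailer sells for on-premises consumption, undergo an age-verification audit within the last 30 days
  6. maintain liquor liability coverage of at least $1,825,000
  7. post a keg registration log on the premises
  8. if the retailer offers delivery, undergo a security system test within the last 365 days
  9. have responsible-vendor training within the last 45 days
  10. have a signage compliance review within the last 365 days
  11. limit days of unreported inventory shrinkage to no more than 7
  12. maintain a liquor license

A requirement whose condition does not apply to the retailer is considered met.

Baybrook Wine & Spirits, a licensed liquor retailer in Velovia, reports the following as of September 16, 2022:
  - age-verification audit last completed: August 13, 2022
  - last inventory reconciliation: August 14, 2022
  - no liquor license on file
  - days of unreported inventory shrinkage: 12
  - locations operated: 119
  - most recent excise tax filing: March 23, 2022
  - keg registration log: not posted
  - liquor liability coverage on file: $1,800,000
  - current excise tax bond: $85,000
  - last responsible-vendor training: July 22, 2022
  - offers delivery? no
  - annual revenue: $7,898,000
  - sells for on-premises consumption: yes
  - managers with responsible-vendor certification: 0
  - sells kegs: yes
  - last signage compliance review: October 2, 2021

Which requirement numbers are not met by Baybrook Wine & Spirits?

1. excise tax bond $85,000 ≥ $70,000 → met
2. condition 'sells kegs' holds; managers with responsible-vendor certification 0 < 2 → not met
3. excise tax filing 177 days ago vs limit 180 → met
4. inventory reconciliation 33 days ago vs limit 30 → not met
5. condition 'sells for on-premises consumption' holds; age-verification audit 34 days ago vs limit 30 → not met
6. liquor liability coverage $1,800,000 < $1,825,000 → not met
7. keg registration log absent → not met
8. condition 'offers delivery' does not hold → requirement n/a → met
9. responsible-vendor training 56 days ago vs limit 45 → not met
10. signage compliance review 349 days ago vs limit 365 → met
11. days of unreported inventory shrinkage 12 > 7 → not met
12. liquor license absent → not met
Not met: 2, 4, 5, 6, 7, 9, 11, 12

2, 4, 5, 6, 7, 9, 11, 12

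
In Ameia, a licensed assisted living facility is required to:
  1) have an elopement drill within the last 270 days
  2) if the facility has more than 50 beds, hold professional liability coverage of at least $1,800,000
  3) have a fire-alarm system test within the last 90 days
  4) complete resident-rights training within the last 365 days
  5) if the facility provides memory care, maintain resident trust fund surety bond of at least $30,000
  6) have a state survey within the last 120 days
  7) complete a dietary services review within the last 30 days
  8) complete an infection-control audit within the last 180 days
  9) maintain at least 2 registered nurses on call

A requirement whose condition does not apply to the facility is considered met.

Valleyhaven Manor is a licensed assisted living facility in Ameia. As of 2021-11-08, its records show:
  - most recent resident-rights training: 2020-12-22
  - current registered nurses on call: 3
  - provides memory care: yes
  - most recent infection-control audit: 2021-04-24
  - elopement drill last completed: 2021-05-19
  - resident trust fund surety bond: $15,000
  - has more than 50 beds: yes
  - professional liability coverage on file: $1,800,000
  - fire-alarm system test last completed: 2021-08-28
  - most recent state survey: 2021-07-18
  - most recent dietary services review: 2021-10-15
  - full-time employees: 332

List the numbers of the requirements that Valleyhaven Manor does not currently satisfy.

1. elopement drill 173 days ago vs limit 270 → met
2. condition 'has more than 50 beds' holds; professional liability coverage $1,800,000 ≥ $1,800,000 → met
3. fire-alarm system test 72 days ago vs limit 90 → met
4. resident-rights training 321 days ago vs limit 365 → met
5. condition 'provides memory care' holds; resident trust fund surety bond $15,000 < $30,000 → not met
6. state survey 113 days ago vs limit 120 → met
7. dietary services review 24 days ago vs limit 30 → met
8. infection-control audit 198 days ago vs limit 180 → not met
9. registered nurses on call 3 ≥ 2 → met
Not met: 5, 8

5, 8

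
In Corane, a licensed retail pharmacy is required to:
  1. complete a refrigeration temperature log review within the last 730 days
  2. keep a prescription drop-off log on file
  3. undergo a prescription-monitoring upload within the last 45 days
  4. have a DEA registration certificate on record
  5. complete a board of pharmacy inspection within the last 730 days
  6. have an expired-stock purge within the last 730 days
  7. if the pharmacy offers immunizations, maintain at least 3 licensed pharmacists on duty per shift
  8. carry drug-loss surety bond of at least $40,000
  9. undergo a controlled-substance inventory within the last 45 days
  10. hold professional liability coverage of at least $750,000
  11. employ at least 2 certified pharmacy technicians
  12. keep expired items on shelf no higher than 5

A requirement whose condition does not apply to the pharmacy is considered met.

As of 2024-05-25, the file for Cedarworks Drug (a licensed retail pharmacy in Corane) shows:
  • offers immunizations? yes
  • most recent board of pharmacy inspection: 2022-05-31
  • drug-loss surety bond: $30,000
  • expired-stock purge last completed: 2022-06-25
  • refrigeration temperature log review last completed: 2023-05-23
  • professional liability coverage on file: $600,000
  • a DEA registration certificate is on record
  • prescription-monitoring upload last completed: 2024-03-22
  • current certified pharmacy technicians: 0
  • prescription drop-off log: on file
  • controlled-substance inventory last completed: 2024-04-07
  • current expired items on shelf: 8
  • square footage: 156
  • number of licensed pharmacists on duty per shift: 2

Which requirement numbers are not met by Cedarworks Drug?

1. refrigeration temperature log review 368 days ago vs limit 730 → met
2. prescription drop-off log present → met
3. prescription-monitoring upload 64 days ago vs limit 45 → not met
4. DEA registration certificate present → met
5. board of pharmacy inspection 725 days ago vs limit 730 → met
6. expired-stock purge 700 days ago vs limit 730 → met
7. condition 'offers immunizations' holds; licensed pharmacists on duty per shift 2 < 3 → not met
8. drug-loss surety bond $30,000 < $40,000 → not met
9. controlled-substance inventory 48 days ago vs limit 45 → not met
10. professional liability coverage $600,000 < $750,000 → not met
11. certified pharmacy technicians 0 < 2 → not met
12. expired items on shelf 8 > 5 → not met
Not met: 3, 7, 8, 9, 10, 11, 12

3, 7, 8, 9, 10, 11, 12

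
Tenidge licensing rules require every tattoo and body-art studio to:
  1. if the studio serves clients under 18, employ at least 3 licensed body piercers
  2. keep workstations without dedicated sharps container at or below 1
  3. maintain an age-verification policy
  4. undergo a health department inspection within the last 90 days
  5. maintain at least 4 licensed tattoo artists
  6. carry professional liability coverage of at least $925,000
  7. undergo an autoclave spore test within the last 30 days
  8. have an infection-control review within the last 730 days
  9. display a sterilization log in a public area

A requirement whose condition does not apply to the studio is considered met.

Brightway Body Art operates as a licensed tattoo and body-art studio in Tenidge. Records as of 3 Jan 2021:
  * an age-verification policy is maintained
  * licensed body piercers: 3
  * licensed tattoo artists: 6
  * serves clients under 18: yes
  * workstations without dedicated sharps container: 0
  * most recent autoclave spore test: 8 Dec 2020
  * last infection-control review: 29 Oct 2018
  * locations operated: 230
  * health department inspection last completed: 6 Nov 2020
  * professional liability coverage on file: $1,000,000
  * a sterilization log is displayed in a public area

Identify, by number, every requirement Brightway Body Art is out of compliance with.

1. condition 'serves clients under 18' holds; licensed body piercers 3 ≥ 3 → met
2. workstations without dedicated sharps container 0 ≤ 1 → met
3. age-verification policy present → met
4. health department inspection 58 days ago vs limit 90 → met
5. licensed tattoo artists 6 ≥ 4 → met
6. professional liability coverage $1,000,000 ≥ $925,000 → met
7. autoclave spore test 26 days ago vs limit 30 → met
8. infection-control review 797 days ago vs limit 730 → not met
9. sterilization log present → met
Not met: 8

8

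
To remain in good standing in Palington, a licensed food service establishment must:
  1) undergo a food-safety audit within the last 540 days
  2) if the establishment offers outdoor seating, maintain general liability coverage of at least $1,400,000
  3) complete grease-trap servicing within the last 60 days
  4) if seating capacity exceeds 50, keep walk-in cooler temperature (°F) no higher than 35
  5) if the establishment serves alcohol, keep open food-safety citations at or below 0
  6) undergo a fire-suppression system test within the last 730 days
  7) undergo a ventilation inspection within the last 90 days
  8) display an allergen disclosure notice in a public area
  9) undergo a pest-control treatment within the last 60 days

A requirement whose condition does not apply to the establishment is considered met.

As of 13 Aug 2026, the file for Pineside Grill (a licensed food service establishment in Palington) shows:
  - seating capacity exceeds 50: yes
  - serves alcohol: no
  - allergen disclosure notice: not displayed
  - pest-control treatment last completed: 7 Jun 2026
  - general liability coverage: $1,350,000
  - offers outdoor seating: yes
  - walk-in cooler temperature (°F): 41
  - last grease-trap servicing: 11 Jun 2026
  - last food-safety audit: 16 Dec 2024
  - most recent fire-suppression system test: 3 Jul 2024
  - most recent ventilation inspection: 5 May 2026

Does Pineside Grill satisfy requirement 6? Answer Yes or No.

No

6. fire-suppression system test 771 days ago vs limit 730 → not met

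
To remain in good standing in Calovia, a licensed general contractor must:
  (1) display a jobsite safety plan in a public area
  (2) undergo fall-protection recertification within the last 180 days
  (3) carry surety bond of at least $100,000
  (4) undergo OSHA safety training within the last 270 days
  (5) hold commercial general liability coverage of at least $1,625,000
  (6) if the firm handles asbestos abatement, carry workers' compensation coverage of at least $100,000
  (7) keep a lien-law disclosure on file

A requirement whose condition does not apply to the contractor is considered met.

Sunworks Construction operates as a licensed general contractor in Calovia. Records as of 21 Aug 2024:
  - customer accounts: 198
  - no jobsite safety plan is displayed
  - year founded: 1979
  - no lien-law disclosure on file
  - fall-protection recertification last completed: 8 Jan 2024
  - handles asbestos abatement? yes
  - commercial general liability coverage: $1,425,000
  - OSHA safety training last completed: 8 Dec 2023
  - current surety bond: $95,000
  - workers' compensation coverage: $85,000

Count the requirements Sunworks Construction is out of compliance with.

1. jobsite safety plan absent → not met
2. fall-protection recertification 226 days ago vs limit 180 → not met
3. surety bond $95,000 < $100,000 → not met
4. OSHA safety training 257 days ago vs limit 270 → met
5. commercial general liability coverage $1,425,000 < $1,625,000 → not met
6. condition 'handles asbestos abatement' holds; workers' compensation coverage $85,000 < $100,000 → not met
7. lien-law disclosure absent → not met
Not met: 6 of 7

6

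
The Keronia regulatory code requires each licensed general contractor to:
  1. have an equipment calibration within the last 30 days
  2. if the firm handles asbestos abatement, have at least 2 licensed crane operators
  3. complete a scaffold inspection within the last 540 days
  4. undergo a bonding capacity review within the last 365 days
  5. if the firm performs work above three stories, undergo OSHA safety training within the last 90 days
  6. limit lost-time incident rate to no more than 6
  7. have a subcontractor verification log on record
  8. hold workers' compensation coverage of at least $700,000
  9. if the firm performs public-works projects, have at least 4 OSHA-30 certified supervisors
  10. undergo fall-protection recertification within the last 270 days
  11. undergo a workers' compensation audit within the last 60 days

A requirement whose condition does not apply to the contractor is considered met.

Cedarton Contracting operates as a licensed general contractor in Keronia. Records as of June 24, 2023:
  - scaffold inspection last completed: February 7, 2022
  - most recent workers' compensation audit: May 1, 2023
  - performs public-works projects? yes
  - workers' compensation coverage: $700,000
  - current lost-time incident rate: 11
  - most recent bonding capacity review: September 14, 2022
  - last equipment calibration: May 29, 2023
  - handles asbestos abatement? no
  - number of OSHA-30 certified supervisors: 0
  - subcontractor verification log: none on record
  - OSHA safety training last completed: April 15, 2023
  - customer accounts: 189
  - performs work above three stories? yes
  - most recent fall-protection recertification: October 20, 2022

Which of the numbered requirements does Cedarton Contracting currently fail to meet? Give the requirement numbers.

6, 7, 9

1. equipment calibration 26 days ago vs limit 30 → met
2. condition 'handles asbestos abatement' does not hold → requirement n/a → met
3. scaffold inspection 502 days ago vs limit 540 → met
4. bonding capacity review 283 days ago vs limit 365 → met
5. condition 'performs work above three stories' holds; OSHA safety training 70 days ago vs limit 90 → met
6. lost-time incident rate 11 > 6 → not met
7. subcontractor verification log absent → not met
8. workers' compensation coverage $700,000 ≥ $700,000 → met
9. condition 'performs public-works projects' holds; OSHA-30 certified supervisors 0 < 4 → not met
10. fall-protection recertification 247 days ago vs limit 270 → met
11. workers' compensation audit 54 days ago vs limit 60 → met
Not met: 6, 7, 9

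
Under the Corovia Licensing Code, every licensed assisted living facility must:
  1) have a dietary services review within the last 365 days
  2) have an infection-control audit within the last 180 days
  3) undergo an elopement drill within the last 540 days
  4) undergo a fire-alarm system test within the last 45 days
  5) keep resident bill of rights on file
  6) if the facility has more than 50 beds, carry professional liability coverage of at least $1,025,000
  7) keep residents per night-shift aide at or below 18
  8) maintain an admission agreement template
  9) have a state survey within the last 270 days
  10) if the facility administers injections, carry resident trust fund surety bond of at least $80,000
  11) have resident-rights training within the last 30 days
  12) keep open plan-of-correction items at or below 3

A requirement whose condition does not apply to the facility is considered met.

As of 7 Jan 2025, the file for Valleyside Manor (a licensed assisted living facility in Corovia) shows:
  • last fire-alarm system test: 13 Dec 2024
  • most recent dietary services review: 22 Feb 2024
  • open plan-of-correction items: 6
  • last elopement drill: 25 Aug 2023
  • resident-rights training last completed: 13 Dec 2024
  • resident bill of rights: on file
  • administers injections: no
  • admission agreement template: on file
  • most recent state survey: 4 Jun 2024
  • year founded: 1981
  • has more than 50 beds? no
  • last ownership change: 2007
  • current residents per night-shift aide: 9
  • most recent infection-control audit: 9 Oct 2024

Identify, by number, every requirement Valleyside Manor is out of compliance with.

12

1. dietary services review 320 days ago vs limit 365 → met
2. infection-control audit 90 days ago vs limit 180 → met
3. elopement drill 501 days ago vs limit 540 → met
4. fire-alarm system test 25 days ago vs limit 45 → met
5. resident bill of rights present → met
6. condition 'has more than 50 beds' does not hold → requirement n/a → met
7. residents per night-shift aide 9 ≤ 18 → met
8. admission agreement template present → met
9. state survey 217 days ago vs limit 270 → met
10. condition 'administers injections' does not hold → requirement n/a → met
11. resident-rights training 25 days ago vs limit 30 → met
12. open plan-of-correction items 6 > 3 → not met
Not met: 12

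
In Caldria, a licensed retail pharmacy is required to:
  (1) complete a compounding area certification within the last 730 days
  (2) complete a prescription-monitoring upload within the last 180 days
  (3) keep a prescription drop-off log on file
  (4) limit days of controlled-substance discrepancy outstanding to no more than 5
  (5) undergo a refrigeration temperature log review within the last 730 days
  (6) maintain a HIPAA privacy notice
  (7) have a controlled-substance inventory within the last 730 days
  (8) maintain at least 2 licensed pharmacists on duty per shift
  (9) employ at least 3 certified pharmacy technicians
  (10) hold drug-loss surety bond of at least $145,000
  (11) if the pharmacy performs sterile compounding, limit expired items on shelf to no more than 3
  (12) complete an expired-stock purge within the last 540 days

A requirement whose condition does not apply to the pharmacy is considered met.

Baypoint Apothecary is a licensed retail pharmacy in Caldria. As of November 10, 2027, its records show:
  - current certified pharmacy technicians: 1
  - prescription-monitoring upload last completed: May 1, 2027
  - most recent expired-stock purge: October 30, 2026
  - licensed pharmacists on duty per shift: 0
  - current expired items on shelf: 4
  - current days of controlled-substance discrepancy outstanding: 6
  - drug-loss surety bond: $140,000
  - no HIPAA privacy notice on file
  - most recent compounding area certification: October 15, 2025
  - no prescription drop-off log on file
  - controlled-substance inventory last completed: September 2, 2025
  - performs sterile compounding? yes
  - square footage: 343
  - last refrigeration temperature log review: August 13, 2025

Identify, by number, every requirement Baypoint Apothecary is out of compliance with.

1. compounding area certification 756 days ago vs limit 730 → not met
2. prescription-monitoring upload 193 days ago vs limit 180 → not met
3. prescription drop-off log absent → not met
4. days of controlled-substance discrepancy outstanding 6 > 5 → not met
5. refrigeration temperature log review 819 days ago vs limit 730 → not met
6. HIPAA privacy notice absent → not met
7. controlled-substance inventory 799 days ago vs limit 730 → not met
8. licensed pharmacists on duty per shift 0 < 2 → not met
9. certified pharmacy technicians 1 < 3 → not met
10. drug-loss surety bond $140,000 < $145,000 → not met
11. condition 'performs sterile compounding' holds; expired items on shelf 4 > 3 → not met
12. expired-stock purge 376 days ago vs limit 540 → met
Not met: 1, 2, 3, 4, 5, 6, 7, 8, 9, 10, 11

1, 2, 3, 4, 5, 6, 7, 8, 9, 10, 11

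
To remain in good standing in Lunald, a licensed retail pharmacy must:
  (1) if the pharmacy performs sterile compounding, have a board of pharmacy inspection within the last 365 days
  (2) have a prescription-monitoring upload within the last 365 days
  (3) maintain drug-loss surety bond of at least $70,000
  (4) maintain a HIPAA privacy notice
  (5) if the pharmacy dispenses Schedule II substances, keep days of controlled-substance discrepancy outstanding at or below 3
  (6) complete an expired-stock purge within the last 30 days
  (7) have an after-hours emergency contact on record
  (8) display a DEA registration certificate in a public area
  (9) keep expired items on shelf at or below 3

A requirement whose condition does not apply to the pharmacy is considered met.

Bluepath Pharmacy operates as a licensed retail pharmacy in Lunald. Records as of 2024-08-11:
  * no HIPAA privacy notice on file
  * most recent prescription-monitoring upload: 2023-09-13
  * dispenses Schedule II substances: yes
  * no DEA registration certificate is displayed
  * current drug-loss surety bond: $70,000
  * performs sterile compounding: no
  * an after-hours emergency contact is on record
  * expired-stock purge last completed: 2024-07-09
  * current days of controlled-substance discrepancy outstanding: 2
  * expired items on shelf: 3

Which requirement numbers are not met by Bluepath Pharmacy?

4, 6, 8

1. condition 'performs sterile compounding' does not hold → requirement n/a → met
2. prescription-monitoring upload 333 days ago vs limit 365 → met
3. drug-loss surety bond $70,000 ≥ $70,000 → met
4. HIPAA privacy notice absent → not met
5. condition 'dispenses Schedule II substances' holds; days of controlled-substance discrepancy outstanding 2 ≤ 3 → met
6. expired-stock purge 33 days ago vs limit 30 → not met
7. after-hours emergency contact present → met
8. DEA registration certificate absent → not met
9. expired items on shelf 3 ≤ 3 → met
Not met: 4, 6, 8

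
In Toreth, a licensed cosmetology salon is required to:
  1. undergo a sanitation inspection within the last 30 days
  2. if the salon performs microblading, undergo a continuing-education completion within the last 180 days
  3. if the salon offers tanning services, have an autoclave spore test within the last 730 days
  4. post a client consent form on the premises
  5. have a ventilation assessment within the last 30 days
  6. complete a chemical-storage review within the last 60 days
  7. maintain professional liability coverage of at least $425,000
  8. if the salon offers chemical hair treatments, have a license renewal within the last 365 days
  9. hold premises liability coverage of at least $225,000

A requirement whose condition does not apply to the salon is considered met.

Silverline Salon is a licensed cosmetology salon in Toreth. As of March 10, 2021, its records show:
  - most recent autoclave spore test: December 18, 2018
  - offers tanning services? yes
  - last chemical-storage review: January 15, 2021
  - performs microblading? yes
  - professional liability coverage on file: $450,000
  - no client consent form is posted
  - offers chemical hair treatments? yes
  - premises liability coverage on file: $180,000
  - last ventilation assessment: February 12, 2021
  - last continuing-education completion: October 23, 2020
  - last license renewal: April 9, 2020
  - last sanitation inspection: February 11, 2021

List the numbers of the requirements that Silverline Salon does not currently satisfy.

1. sanitation inspection 27 days ago vs limit 30 → met
2. condition 'performs microblading' holds; continuing-education completion 138 days ago vs limit 180 → met
3. condition 'offers tanning services' holds; autoclave spore test 813 days ago vs limit 730 → not met
4. client consent form absent → not met
5. ventilation assessment 26 days ago vs limit 30 → met
6. chemical-storage review 54 days ago vs limit 60 → met
7. professional liability coverage $450,000 ≥ $425,000 → met
8. condition 'offers chemical hair treatments' holds; license renewal 335 days ago vs limit 365 → met
9. premises liability coverage $180,000 < $225,000 → not met
Not met: 3, 4, 9

3, 4, 9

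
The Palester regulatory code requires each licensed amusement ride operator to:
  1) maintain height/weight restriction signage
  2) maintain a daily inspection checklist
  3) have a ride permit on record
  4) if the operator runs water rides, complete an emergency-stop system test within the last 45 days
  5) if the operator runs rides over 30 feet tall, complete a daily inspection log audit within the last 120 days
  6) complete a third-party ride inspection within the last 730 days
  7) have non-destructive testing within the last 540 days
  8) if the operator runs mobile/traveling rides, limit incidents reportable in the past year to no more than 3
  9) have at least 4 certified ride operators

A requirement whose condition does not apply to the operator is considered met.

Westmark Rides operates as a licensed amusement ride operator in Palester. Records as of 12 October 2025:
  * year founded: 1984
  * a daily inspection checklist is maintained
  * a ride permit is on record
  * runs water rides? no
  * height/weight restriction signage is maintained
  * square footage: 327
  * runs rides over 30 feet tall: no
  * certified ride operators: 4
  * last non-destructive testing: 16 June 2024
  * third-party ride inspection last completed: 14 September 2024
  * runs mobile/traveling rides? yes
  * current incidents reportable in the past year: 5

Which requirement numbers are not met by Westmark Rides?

1. height/weight restriction signage present → met
2. daily inspection checklist present → met
3. ride permit present → met
4. condition 'runs water rides' does not hold → requirement n/a → met
5. condition 'runs rides over 30 feet tall' does not hold → requirement n/a → met
6. third-party ride inspection 393 days ago vs limit 730 → met
7. non-destructive testing 483 days ago vs limit 540 → met
8. condition 'runs mobile/traveling rides' holds; incidents reportable in the past year 5 > 3 → not met
9. certified ride operators 4 ≥ 4 → met
Not met: 8

8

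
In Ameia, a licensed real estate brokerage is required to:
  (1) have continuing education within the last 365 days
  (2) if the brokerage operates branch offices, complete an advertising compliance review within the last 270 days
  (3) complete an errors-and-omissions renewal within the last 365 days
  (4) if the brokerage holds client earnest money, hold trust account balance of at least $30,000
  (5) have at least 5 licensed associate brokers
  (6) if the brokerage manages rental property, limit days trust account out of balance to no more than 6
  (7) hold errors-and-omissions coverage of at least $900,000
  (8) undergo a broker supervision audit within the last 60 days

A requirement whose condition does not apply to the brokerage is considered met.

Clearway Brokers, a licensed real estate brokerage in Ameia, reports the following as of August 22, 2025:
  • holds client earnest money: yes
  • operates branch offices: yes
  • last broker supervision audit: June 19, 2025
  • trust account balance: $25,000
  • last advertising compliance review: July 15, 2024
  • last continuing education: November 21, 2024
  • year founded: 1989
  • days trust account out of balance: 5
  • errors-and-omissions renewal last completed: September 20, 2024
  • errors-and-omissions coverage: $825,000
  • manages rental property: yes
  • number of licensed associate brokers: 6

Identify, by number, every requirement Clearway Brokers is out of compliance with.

2, 4, 7, 8

1. continuing education 274 days ago vs limit 365 → met
2. condition 'operates branch offices' holds; advertising compliance review 403 days ago vs limit 270 → not met
3. errors-and-omissions renewal 336 days ago vs limit 365 → met
4. condition 'holds client earnest money' holds; trust account balance $25,000 < $30,000 → not met
5. licensed associate brokers 6 ≥ 5 → met
6. condition 'manages rental property' holds; days trust account out of balance 5 ≤ 6 → met
7. errors-and-omissions coverage $825,000 < $900,000 → not met
8. broker supervision audit 64 days ago vs limit 60 → not met
Not met: 2, 4, 7, 8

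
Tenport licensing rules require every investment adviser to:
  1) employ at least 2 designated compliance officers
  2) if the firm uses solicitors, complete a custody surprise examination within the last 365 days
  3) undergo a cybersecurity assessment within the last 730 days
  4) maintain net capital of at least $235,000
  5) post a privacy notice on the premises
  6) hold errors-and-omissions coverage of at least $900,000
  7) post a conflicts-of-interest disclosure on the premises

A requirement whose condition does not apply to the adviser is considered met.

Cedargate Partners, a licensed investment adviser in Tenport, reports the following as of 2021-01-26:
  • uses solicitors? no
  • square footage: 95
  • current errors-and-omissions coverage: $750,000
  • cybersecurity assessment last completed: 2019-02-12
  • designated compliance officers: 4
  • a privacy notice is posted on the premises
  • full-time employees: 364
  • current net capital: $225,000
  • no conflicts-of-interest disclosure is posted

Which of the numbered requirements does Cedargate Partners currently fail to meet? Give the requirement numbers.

4, 6, 7

1. designated compliance officers 4 ≥ 2 → met
2. condition 'uses solicitors' does not hold → requirement n/a → met
3. cybersecurity assessment 714 days ago vs limit 730 → met
4. net capital $225,000 < $235,000 → not met
5. privacy notice present → met
6. errors-and-omissions coverage $750,000 < $900,000 → not met
7. conflicts-of-interest disclosure absent → not met
Not met: 4, 6, 7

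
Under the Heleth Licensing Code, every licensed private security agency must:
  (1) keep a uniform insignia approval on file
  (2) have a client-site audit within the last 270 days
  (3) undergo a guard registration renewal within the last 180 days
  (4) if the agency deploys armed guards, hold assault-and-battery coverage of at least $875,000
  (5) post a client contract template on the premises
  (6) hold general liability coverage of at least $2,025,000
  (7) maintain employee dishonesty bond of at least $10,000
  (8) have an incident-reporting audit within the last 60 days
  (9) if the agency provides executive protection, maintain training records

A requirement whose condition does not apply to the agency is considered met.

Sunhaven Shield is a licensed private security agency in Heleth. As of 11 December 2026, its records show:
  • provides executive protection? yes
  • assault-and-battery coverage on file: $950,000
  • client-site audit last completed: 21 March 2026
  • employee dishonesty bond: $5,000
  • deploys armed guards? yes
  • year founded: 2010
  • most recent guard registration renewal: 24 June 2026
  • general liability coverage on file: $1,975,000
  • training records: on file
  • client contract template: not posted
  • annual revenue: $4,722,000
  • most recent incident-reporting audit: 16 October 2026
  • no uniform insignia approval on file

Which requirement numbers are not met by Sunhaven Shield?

1. uniform insignia approval absent → not met
2. client-site audit 265 days ago vs limit 270 → met
3. guard registration renewal 170 days ago vs limit 180 → met
4. condition 'deploys armed guards' holds; assault-and-battery coverage $950,000 ≥ $875,000 → met
5. client contract template absent → not met
6. general liability coverage $1,975,000 < $2,025,000 → not met
7. employee dishonesty bond $5,000 < $10,000 → not met
8. incident-reporting audit 56 days ago vs limit 60 → met
9. condition 'provides executive protection' holds; training records present → met
Not met: 1, 5, 6, 7

1, 5, 6, 7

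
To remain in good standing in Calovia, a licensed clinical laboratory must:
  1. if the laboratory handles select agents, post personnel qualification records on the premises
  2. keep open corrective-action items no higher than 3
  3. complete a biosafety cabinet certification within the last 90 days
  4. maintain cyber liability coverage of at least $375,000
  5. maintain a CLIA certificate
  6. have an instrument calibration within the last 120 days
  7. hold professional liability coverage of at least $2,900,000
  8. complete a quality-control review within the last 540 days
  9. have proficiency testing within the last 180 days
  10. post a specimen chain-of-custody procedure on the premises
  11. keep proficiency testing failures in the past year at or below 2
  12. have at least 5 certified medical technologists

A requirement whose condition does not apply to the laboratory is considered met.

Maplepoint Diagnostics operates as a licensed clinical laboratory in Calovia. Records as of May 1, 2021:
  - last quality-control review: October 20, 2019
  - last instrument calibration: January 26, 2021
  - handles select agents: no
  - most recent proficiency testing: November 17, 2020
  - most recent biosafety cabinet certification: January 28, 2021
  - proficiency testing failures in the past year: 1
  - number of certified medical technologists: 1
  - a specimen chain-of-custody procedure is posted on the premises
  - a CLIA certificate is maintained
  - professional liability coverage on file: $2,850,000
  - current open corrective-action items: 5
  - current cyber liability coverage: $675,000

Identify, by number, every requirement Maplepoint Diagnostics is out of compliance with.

1. condition 'handles select agents' does not hold → requirement n/a → met
2. open corrective-action items 5 > 3 → not met
3. biosafety cabinet certification 93 days ago vs limit 90 → not met
4. cyber liability coverage $675,000 ≥ $375,000 → met
5. CLIA certificate present → met
6. instrument calibration 95 days ago vs limit 120 → met
7. professional liability coverage $2,850,000 < $2,900,000 → not met
8. quality-control review 559 days ago vs limit 540 → not met
9. proficiency testing 165 days ago vs limit 180 → met
10. specimen chain-of-custody procedure present → met
11. proficiency testing failures in the past year 1 ≤ 2 → met
12. certified medical technologists 1 < 5 → not met
Not met: 2, 3, 7, 8, 12

2, 3, 7, 8, 12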